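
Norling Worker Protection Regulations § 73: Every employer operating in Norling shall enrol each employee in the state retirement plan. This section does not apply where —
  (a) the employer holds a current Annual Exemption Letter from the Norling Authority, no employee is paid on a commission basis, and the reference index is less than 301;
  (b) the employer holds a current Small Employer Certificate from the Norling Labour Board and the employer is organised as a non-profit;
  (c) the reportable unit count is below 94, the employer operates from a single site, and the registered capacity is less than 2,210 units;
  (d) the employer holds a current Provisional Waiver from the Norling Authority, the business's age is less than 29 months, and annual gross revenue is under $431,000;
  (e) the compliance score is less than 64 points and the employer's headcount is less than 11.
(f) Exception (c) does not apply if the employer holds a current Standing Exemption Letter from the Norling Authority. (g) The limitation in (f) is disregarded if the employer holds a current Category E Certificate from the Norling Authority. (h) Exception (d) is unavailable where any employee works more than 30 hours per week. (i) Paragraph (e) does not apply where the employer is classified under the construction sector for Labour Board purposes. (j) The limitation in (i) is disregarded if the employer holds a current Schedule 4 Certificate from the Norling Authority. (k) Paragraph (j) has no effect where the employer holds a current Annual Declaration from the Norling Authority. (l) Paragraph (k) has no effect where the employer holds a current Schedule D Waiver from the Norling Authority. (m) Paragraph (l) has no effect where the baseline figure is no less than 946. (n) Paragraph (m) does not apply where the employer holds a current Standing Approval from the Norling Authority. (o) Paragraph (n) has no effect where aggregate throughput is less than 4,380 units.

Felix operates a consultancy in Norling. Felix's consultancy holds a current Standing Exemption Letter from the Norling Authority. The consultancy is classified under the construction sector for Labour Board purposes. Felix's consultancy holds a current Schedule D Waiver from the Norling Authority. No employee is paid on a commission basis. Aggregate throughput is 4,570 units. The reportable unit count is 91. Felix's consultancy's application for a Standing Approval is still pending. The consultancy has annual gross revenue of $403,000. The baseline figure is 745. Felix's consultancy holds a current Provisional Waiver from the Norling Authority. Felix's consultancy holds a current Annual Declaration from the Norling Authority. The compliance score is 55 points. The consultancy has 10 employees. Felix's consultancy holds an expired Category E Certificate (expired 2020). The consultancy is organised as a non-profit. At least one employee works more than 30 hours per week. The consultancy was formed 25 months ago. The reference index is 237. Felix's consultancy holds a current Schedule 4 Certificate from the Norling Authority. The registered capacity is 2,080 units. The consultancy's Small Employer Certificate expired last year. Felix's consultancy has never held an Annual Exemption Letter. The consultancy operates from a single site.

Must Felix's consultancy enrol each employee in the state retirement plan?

No — exception (e) applies; Felix's consultancy is not required to enrol each employee in the state retirement plan.

Exception (a) fails — there is no Annual Exemption Letter in force.
Exception (b) fails — the Small Employer Certificate has expired.
All of (c)'s requirements are met (the reportable unit count is 91, below the 94 limit; the employer operates from a single site; the registered capacity is 2,080 units, less than the 2,210 units limit). However, paragraphs (f)–(g) must be considered: (f) operates against (c): a current Standing Exemption Letter is held. (g) does not operate here (the Category E Certificate is not current), so (f) stands. So (c) is unavailable.
Exception (d): a current Provisional Waiver is held; the business's age is 25 months, less than the 29 months limit; annual gross revenue is $403,000, under the $431,000 limit — every condition holds. However, paragraph (h) must be considered: (h) operates — at least one employee exceeds 30 hours/week. Exception (d) does not apply.
All of (e)'s requirements are met (the compliance score is 55 points, less than the 64 points limit; the employer's headcount is 10, less than the 11 limit). Applying paragraphs (i)–(o): (i) would limit (e) — the consultancy is classified under the construction sector — but (j) sets (i) aside: (j) applies — a current Schedule 4 Certificate is held. (k) operates (a current Annual Declaration is held), but is set aside by (l): (l) is engaged — a current Schedule D Waiver is held. (m), which would lift (l), is not engaged — the baseline figure is 745, short of 946. (e) remains available.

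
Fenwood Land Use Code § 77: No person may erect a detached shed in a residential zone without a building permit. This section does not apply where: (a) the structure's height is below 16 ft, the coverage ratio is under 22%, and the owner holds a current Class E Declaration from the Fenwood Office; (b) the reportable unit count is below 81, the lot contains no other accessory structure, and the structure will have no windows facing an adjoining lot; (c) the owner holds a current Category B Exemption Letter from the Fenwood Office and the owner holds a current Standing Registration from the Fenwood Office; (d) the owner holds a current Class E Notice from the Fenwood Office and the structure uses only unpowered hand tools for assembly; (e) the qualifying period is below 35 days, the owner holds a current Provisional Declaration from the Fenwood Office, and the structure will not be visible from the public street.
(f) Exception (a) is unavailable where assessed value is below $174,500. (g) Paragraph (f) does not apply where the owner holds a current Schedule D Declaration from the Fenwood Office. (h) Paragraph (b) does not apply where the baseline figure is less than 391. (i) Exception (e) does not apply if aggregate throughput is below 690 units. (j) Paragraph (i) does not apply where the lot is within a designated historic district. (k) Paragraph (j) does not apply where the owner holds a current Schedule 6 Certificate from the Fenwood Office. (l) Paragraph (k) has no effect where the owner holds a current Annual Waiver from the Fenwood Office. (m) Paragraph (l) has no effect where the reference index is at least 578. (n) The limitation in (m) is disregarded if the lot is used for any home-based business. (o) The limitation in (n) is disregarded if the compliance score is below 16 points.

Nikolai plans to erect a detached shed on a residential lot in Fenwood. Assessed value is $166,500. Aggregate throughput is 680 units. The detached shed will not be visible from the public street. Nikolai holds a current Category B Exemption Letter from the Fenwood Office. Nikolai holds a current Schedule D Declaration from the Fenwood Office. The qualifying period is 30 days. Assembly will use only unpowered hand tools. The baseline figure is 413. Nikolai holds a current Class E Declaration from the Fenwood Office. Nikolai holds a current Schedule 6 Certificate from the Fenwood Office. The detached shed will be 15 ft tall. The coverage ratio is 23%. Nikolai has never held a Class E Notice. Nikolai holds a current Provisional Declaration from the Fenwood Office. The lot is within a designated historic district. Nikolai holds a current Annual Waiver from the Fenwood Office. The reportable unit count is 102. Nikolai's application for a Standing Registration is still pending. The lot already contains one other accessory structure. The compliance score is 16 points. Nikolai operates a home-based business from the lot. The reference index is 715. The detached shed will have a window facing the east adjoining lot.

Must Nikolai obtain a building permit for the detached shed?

No — exception (e) applies; Nikolai does not need a building permit.

Exception (a) fails — the coverage ratio is 23%, not under 22%.
Exception (b) fails — the reportable unit count is 102, not below 81.
Exception (c) does not apply: there is no Standing Registration in force.
Exception (d) requires that the owner holds a current Class E Notice from the Fenwood Office; but the Class E Notice is not current, so (d) is unavailable.
Exception (e)'s conditions are all satisfied: the qualifying period is 30 days, below the 35 days limit; a current Provisional Declaration is held; the structure will not be visible from the street. Under paragraphs (i)–(o): (i) operates (aggregate throughput is 680 units, below the 690 units limit), but is itself disapplied by (j): (j) is triggered — the lot is in a historic district. (k) would limit (j) — a current Schedule 6 Certificate is held — but (l) sets (k) aside: (l) is engaged — a current Annual Waiver is held. (m) would limit (l) — the reference index is 715, meeting the 578 threshold — but (n) sets (m) aside: (n) operates against (m): a home-based business operates on the lot. (o), which would lift (n), does not operate here — the compliance score is 16 points, not below 16 points. So (e) applies.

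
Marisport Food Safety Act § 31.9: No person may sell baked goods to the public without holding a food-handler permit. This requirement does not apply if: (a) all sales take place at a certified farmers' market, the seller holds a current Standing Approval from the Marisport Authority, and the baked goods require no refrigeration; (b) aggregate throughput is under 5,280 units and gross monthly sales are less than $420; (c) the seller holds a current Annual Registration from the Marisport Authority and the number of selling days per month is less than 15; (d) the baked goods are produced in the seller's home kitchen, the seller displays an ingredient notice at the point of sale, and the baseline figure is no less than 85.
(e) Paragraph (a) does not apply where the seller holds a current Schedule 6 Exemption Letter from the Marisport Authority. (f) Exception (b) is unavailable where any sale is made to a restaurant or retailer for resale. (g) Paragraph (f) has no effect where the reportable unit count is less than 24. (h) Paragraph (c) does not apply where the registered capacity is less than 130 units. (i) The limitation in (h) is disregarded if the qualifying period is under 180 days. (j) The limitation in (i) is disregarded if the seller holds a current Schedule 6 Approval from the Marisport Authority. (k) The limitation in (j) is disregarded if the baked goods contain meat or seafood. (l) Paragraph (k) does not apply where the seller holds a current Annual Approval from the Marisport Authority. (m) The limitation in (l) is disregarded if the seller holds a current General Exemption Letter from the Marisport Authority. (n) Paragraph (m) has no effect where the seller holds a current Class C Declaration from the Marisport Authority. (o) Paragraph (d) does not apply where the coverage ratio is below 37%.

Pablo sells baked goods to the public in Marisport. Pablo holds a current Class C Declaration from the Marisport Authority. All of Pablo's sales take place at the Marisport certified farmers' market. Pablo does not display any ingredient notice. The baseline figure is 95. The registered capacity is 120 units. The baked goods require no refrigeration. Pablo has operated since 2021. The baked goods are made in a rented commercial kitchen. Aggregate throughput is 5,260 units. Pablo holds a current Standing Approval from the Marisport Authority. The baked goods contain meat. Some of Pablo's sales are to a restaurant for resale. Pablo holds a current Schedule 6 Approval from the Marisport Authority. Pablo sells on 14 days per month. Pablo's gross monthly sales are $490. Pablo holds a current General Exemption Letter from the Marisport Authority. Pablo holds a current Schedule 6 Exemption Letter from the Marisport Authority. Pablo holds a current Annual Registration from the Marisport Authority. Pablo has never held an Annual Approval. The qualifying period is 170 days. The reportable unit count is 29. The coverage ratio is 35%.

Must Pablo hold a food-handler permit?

No — exception (c) applies; Pablo is not required to hold a food-handler permit.

Exception (a) is satisfied on its face — all sales are at a certified farmers' market; a current Standing Approval is held; the baked goods are shelf-stable. But: (e) operates against (a): a current Schedule 6 Exemption Letter is held. So (a) is unavailable.
Exception (b) does not apply: gross monthly sales are $490, not less than $420.
Exception (c): a current Annual Registration is held; the number of selling days per month is 14, less than the 15 limit — every condition holds. Applying paragraphs (h)–(n): (h) applies (the registered capacity is 120 units, less than the 130 units limit), but is displaced by (i): (i) operates against (h): the qualifying period is 170 days, under the 180 days limit. (j) is engaged (a current Schedule 6 Approval is held), but is displaced by (k): (k) applies — the baked goods contain meat. (l), which would lift (k), does not operate here — there is no Annual Approval in force. Exception (c) stands.
Exception (d) requires that the baked goods are produced in the seller's home kitchen; but the baked goods are made in a commercial kitchen, not a home kitchen, so (d) is unavailable.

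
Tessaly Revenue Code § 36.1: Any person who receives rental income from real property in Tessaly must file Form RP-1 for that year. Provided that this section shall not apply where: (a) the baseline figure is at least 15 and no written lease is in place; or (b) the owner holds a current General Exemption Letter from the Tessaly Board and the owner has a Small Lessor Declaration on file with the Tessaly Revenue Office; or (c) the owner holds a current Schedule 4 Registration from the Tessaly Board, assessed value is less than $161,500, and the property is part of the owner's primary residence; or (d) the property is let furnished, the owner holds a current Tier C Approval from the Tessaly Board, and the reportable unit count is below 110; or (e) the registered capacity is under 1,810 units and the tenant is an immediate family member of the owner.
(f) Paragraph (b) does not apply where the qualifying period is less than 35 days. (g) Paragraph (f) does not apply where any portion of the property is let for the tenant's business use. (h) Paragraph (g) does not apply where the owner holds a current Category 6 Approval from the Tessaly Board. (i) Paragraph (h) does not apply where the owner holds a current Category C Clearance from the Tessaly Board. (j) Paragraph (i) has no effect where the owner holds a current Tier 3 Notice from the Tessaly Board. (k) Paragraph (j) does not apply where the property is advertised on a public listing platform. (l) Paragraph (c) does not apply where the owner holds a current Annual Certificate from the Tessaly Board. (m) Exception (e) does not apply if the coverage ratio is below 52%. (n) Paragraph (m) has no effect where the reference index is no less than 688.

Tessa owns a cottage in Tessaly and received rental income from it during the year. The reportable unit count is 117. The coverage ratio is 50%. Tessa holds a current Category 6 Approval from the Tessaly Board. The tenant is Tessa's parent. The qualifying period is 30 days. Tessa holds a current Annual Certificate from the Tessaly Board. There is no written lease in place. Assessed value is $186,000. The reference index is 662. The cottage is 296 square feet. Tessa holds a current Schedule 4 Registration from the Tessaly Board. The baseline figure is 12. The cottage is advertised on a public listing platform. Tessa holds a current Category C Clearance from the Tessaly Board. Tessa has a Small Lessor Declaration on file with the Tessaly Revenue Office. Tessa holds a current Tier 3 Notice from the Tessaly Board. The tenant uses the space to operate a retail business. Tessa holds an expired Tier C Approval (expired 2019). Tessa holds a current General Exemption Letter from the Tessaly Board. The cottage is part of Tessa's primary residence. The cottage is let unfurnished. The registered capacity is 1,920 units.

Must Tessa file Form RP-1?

No — exception (b) applies; Tessa is not required to file Form RP-1.

Exception (a) fails — the baseline figure is 12, short of 15.
All of (b)'s requirements are met (a current General Exemption Letter is held; a Small Lessor Declaration is on file). Applying paragraphs (f)–(k): (f) would limit (b) — the qualifying period is 30 days, less than the 35 days limit — but (g) sets (f) aside: (g) operates — the space is let for business use. (h) would limit (g) — a current Category 6 Approval is held — but (i) sets (h) aside: (i) is triggered — a current Category C Clearance is held. (j) would limit (i) — a current Tier 3 Notice is held — but (k) sets (j) aside: (k) is triggered — the property is publicly advertised. (b) remains available.
Exception (c) does not apply: assessed value is $186,000, not less than $161,500.
Exception (d) does not apply: the property is let unfurnished.
Exception (e) fails — the registered capacity is 1,920 units, not under 1,810 units.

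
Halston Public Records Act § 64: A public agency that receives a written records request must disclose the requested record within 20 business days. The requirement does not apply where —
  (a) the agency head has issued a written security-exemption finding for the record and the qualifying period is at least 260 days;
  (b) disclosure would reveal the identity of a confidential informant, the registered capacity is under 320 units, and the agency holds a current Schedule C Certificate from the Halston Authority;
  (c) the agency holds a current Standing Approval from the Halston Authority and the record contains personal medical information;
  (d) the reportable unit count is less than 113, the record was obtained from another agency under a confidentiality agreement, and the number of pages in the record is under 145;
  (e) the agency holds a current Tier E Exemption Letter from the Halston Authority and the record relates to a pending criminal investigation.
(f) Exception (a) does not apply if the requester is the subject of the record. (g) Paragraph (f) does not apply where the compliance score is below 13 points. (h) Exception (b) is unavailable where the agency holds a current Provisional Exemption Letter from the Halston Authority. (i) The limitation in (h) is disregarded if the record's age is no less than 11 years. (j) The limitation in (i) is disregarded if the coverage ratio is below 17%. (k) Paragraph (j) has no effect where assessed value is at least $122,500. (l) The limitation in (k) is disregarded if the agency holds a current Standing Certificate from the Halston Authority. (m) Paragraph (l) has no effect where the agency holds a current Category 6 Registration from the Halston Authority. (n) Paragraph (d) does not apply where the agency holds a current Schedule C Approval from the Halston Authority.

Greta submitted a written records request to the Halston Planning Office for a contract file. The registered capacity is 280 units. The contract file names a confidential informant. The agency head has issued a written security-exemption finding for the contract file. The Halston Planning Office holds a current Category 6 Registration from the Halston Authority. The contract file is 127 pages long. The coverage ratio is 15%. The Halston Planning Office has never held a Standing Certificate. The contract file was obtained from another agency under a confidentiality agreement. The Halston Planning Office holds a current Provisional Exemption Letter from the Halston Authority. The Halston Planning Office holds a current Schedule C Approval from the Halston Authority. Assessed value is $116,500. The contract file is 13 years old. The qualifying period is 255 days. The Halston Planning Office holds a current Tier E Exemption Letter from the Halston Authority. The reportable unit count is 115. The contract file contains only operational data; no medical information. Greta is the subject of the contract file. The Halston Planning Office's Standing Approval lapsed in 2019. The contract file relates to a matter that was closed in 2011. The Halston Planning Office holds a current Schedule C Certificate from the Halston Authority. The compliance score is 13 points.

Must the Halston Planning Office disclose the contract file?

Exception (a) fails — the qualifying period is 255 days, short of 260 days.
Exception (b) is satisfied on its face — the contract file names a confidential informant; the registered capacity is 280 units, under the 320 units limit; a current Schedule C Certificate is held. However, paragraphs (h)–(m) must be considered: (h) is triggered — a current Provisional Exemption Letter is held. (i) operates (the record's age is 13 years, meeting the 11 years threshold), but is set aside by (j): (j) applies — the coverage ratio is 15%, below the 17% limit. (k) does not operate here (assessed value is $116,500, short of $122,500), so (j) stands. So (b) is unavailable.
Exception (c) fails — the Standing Approval is not current.
Exception (d) requires that the reportable unit count is less than 113; but the reportable unit count is 115, not less than 113, so (d) is unavailable.
Exception (e) requires that the record relates to a pending criminal investigation; but the contract file relates to a closed matter, so (e) is unavailable.
No exception applies. The general rule governs.

Yes — the Halston Planning Office must disclose the contract file.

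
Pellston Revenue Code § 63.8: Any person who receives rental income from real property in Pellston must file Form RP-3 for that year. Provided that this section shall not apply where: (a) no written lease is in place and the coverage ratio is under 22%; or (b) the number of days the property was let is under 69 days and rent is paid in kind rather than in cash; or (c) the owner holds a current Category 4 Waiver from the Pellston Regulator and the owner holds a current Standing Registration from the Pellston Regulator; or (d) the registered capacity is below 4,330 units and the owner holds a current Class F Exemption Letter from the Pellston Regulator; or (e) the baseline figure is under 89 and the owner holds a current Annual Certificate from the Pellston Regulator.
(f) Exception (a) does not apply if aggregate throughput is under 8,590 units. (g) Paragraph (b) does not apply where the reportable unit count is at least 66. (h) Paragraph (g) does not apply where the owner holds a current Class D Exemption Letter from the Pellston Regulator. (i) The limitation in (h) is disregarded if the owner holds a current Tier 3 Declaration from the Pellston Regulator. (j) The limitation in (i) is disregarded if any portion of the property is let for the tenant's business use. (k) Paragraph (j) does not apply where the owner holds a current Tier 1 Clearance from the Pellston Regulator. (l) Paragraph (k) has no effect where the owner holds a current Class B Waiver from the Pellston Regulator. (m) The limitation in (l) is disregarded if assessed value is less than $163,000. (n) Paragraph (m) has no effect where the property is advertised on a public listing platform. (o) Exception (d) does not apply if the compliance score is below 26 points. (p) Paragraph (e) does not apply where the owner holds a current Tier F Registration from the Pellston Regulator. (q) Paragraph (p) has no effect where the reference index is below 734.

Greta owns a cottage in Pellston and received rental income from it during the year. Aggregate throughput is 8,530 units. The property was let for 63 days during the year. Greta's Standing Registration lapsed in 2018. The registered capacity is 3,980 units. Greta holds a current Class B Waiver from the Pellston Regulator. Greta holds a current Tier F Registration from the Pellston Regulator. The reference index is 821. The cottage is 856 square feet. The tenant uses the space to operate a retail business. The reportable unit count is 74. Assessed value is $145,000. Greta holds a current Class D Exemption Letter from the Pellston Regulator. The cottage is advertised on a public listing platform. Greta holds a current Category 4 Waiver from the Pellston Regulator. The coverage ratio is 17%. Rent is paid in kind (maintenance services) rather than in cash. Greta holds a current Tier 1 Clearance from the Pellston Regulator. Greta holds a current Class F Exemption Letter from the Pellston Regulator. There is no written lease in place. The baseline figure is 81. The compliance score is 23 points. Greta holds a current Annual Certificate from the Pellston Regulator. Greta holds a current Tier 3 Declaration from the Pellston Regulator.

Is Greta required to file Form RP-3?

All of (a)'s requirements are met (there is no written lease; the coverage ratio is 17%, under the 22% limit). However, paragraph (f) must be considered: (f) operates against (a): aggregate throughput is 8,530 units, under the 8,590 units limit. Exception (a) does not apply.
All of (b)'s requirements are met (the number of days the property was let is 63 days, under the 69 days limit; rent is paid in kind). Considering the limiting provisions: (g) applies (the reportable unit count is 74, meeting the 66 threshold), but is itself disapplied by (h): (h) operates against (g): a current Class D Exemption Letter is held. (i) would limit (h) — a current Tier 3 Declaration is held — but (j) sets (i) aside: (j) is triggered — the space is let for business use. (k) would limit (j) — a current Tier 1 Clearance is held — but (l) sets (k) aside: (l) is engaged — a current Class B Waiver is held. (m) would limit (l) — assessed value is $145,000, less than the $163,000 limit — but (n) sets (m) aside: (n) operates against (m): the property is publicly advertised. So (b) applies.
Exception (c) fails — there is no Standing Registration in force.
Exception (d): the registered capacity is 3,980 units, below the 4,330 units limit; a current Class F Exemption Letter is held — every condition holds. But: (o) operates — the compliance score is 23 points, below the 26 points limit. So (d) is unavailable.
Exception (e)'s conditions are all satisfied: the baseline figure is 81, under the 89 limit; a current Annual Certificate is held. Turning to paragraphs (p)–(q): (p) operates — a current Tier F Registration is held. (q), which would lift (p), does not operate here — the reference index is 821, not below 734. So (e) is unavailable.

No — exception (b) applies; Greta is not required to file Form RP-3.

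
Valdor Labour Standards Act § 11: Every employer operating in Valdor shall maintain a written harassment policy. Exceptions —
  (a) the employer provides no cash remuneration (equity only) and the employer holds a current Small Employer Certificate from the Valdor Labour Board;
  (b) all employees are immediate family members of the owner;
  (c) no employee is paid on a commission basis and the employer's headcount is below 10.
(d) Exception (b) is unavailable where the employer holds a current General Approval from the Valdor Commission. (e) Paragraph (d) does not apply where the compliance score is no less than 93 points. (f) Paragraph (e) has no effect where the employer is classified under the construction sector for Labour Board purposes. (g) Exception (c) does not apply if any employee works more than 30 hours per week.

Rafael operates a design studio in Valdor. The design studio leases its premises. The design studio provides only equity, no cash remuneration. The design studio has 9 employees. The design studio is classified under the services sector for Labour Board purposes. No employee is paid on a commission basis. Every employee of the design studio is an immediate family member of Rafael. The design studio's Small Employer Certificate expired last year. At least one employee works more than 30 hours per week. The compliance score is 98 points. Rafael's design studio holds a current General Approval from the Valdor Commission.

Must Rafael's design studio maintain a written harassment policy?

Exception (a) does not apply: the Small Employer Certificate has expired.
Exception (b)'s conditions are all satisfied: every employee is an immediate family member. Applying paragraphs (d)–(f): (d) would limit (b) — a current General Approval is held — but (e) sets (d) aside: (e) is triggered — the compliance score is 98 points, meeting the 93 points threshold. (f) is not engaged (the design studio is classified under the services sector), so (e) stands. (b) remains available.
Exception (c): no employee is paid on commission; the employer's headcount is 9, below the 10 limit — every condition holds. But applying paragraph (g): (g) operates against (c): at least one employee exceeds 30 hours/week. So (c) is unavailable.

No — exception (b) applies; Rafael's design studio is not required to maintain a written harassment policy.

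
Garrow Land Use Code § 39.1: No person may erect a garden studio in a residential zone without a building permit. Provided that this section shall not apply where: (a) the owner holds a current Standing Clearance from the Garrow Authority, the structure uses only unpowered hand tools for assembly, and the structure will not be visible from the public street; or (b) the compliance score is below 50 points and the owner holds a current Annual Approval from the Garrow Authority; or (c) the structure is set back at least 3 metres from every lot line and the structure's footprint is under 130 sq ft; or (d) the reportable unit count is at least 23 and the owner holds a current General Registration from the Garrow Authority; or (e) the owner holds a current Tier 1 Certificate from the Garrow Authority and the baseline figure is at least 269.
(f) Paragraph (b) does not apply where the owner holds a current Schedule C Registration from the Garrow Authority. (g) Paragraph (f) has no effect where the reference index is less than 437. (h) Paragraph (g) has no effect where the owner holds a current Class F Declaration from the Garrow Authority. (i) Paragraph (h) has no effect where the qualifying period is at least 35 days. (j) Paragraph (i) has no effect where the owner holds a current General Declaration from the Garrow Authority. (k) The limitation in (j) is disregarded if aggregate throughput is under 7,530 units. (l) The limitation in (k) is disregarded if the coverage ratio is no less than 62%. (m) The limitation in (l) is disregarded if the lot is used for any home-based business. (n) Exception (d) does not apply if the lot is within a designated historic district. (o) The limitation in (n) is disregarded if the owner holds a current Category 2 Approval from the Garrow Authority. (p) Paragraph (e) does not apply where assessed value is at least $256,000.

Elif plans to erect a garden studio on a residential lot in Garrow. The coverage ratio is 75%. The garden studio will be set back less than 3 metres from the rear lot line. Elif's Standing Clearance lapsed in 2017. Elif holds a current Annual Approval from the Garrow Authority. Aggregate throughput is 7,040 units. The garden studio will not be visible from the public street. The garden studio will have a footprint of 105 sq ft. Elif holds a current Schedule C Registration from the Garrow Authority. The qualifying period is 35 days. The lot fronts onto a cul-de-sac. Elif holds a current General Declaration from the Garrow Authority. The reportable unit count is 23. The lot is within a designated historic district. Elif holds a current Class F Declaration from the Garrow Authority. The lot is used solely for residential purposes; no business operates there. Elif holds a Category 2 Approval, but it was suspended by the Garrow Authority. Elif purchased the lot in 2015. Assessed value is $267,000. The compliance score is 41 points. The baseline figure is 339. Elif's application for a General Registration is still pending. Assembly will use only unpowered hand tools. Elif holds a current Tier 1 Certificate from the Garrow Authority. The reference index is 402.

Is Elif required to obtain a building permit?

Yes — Elif must obtain a building permit.

Exception (a) does not apply: the Standing Clearance is not current.
Exception (b): the compliance score is 41 points, below the 50 points limit; a current Annual Approval is held — every condition holds. Turning to paragraphs (f)–(m): (f) is engaged — a current Schedule C Registration is held. (g) is triggered (the reference index is 402, less than the 437 limit), but is displaced by (h): (h) operates — a current Class F Declaration is held. (i) operates (the qualifying period is 35 days, meeting the 35 days threshold), but is displaced by (j): (j) operates against (i): a current General Declaration is held. (k) is triggered (aggregate throughput is 7,040 units, under the 7,530 units limit), but is overridden by (l): (l) operates — the coverage ratio is 75%, meeting the 62% threshold. (m) is inapplicable (the lot is solely residential), so (l) stands. So (b) is unavailable.
Exception (c) does not apply: the rear setback is under 3 m.
Exception (d) fails — the General Registration is not current.
Exception (e) is satisfied on its face — a current Tier 1 Certificate is held; the baseline figure is 339, meeting the 269 threshold. But applying paragraph (p): (p) operates against (e): assessed value is $267,000, meeting the $256,000 threshold. (e) is therefore removed.
No exception is made out. Elif falls within the general rule.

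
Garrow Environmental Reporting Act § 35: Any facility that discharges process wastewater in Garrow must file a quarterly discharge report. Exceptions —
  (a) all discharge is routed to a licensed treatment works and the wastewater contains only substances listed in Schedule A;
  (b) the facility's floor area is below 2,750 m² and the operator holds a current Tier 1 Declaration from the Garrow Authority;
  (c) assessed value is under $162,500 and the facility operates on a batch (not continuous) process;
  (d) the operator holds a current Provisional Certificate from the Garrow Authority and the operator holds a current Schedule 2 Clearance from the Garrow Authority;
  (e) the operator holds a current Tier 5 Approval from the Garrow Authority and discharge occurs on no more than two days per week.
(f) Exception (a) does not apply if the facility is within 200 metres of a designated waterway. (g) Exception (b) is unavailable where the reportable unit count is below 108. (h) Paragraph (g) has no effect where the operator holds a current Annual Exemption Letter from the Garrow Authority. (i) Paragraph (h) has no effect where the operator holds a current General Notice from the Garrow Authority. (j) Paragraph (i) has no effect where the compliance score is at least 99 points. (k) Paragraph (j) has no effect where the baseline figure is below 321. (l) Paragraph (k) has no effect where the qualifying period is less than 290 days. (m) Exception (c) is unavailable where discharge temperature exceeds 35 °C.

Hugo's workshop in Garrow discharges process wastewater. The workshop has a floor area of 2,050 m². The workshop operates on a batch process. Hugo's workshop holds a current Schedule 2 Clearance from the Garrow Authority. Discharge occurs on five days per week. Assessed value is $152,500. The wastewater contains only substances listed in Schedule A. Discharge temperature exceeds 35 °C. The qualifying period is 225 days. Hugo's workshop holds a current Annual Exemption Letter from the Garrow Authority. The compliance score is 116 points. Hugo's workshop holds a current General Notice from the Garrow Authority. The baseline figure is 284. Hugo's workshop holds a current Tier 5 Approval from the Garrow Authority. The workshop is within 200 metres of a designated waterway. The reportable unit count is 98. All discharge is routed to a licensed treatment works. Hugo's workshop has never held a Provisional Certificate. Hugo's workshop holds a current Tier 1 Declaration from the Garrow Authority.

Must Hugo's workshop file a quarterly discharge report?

Exception (a)'s conditions are all satisfied: discharge is routed to a licensed treatment works; the wastewater is Schedule-A-only. Turning to paragraph (f): (f) operates against (a): the workshop is within 200 m of a designated waterway. Exception (a) does not apply.
All of (b)'s requirements are met (the facility's floor area is 2,050 m², below the 2,750 m² limit; a current Tier 1 Declaration is held). As to paragraphs (g)–(l): (g) is triggered (the reportable unit count is 98, below the 108 limit), but is overridden by (h): (h) operates against (g): a current Annual Exemption Letter is held. (i) would limit (h) — a current General Notice is held — but (j) sets (i) aside: (j) applies — the compliance score is 116 points, meeting the 99 points threshold. (k) would limit (j) — the baseline figure is 284, below the 321 limit — but (l) sets (k) aside: (l) operates against (k): the qualifying period is 225 days, less than the 290 days limit. (b) remains available.
Exception (c): assessed value is $152,500, under the $162,500 limit; the facility operates on a batch process — every condition holds. But applying paragraph (m): (m) applies — discharge temperature exceeds 35 °C. So (c) is unavailable.
Exception (d) does not apply: no current Provisional Certificate is held.
Exception (e) does not apply: discharge occurs on five days per week.

No — exception (b) applies; Hugo's workshop is not required to file a quarterly discharge report.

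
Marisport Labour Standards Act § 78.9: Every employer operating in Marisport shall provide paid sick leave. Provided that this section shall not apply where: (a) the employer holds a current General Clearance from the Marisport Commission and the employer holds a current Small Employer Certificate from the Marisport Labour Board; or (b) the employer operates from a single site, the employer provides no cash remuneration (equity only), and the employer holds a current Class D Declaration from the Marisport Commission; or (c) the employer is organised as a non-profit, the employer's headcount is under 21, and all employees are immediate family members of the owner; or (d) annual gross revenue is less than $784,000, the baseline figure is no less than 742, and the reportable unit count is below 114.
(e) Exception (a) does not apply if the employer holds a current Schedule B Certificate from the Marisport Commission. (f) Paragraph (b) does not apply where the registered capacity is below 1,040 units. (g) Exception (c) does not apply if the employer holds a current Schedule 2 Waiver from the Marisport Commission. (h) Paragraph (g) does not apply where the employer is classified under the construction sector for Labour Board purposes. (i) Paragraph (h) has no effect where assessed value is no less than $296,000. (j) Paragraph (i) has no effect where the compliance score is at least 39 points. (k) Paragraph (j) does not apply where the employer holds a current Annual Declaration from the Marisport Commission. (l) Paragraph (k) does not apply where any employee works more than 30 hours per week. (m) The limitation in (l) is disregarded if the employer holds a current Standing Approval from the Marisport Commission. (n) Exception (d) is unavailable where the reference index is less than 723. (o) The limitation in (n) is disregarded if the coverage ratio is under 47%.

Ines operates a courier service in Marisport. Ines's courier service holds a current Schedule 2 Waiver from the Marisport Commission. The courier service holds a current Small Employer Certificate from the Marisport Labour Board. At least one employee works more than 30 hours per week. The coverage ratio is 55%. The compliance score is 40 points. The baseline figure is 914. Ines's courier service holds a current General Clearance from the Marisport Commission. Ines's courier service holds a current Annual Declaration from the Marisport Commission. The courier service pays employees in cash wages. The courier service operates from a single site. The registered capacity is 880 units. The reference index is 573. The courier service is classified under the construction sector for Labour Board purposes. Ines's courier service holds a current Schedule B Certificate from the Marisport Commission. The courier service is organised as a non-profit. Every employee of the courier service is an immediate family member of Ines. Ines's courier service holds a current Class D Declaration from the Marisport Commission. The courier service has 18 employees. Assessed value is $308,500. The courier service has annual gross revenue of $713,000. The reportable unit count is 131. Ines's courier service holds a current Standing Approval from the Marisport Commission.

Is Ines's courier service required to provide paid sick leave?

Exception (a)'s conditions are all satisfied: a current General Clearance is held; a current Small Employer Certificate is held. But applying paragraph (e): (e) operates against (a): a current Schedule B Certificate is held. Exception (a) does not apply.
Exception (b) requires that the employer provides no cash remuneration (equity only); but employees are paid cash wages, so (b) is unavailable.
Exception (c) is satisfied on its face — the employer is a non-profit; the employer's headcount is 18, under the 21 limit; every employee is an immediate family member. Turning to paragraphs (g)–(m): (g) operates against (c): a current Schedule 2 Waiver is held. (h) operates (the courier service is classified under the construction sector), but is set aside by (i): (i) operates — assessed value is $308,500, meeting the $296,000 threshold. (j) would limit (i) — the compliance score is 40 points, meeting the 39 points threshold — but (k) sets (j) aside: (k) operates against (j): a current Annual Declaration is held. (l) applies (at least one employee exceeds 30 hours/week), but is set aside by (m): (m) is engaged — a current Standing Approval is held. So (c) is unavailable.
Exception (d) requires that the reportable unit count is below 114; but the reportable unit count is 131, not below 114, so (d) is unavailable.
No exception applies. The general rule governs.

Yes — Ines's courier service must provide paid sick leave.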